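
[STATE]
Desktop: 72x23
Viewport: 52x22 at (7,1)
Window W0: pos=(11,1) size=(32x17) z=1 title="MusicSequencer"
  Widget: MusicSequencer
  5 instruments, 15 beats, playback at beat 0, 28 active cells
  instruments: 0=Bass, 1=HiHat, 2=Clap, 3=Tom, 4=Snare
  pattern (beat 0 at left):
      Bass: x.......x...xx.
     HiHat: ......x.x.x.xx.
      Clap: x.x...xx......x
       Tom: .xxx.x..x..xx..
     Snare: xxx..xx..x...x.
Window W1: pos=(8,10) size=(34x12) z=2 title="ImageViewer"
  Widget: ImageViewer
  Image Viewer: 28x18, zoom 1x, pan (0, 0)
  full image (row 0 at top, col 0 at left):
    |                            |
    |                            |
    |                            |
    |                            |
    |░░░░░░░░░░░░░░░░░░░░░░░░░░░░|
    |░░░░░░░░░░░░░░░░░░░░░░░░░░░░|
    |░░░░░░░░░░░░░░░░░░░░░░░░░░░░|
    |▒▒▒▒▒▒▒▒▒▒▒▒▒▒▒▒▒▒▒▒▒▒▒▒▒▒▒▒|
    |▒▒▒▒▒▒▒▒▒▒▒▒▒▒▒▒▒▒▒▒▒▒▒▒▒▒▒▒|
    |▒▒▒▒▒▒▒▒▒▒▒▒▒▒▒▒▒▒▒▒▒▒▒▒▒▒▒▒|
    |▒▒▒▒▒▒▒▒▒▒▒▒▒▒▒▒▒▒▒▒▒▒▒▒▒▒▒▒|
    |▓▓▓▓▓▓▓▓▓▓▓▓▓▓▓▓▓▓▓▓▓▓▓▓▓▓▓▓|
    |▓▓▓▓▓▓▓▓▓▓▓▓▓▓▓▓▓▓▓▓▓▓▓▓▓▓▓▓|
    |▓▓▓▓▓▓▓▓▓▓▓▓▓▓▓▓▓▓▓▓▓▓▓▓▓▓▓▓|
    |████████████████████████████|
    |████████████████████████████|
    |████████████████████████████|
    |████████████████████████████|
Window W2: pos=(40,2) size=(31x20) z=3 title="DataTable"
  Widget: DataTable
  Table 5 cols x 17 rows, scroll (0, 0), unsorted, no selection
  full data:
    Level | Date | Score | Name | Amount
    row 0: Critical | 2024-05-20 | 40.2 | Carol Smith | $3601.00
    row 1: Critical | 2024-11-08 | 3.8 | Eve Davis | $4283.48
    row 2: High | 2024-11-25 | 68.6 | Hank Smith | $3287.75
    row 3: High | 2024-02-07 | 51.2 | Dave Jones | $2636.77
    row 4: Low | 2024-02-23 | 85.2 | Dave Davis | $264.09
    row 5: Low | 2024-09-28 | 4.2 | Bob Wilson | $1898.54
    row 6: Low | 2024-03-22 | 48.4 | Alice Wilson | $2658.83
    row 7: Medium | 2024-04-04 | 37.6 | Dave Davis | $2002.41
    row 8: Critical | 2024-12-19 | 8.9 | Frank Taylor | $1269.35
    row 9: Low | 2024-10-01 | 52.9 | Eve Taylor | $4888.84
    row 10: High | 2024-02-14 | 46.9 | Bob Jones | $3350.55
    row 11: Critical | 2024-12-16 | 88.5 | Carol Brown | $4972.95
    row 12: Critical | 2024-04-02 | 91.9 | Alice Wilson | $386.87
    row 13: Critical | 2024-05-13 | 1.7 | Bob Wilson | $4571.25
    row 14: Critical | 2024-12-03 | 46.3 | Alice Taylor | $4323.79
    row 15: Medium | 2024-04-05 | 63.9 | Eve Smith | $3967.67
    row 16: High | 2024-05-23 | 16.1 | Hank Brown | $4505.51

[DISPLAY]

    ┏━━━━━━━━━━━━━━━━━━━━━━━━━━━━━━┓                
    ┃ MusicSequencer             ┏━━━━━━━━━━━━━━━━━━
    ┠────────────────────────────┃ DataTable        
    ┃      ▼12345678901234       ┠──────────────────
    ┃  Bass█·······█···██·       ┃Level   │Date     
    ┃ HiHat······█·█·█·██·       ┃────────┼─────────
    ┃  Clap█·█···██······█       ┃Critical│2024-05-2
    ┃   Tom·███·█··█··██··       ┃Critical│2024-11-0
    ┃ Snare███··██··█···█·       ┃High    │2024-11-2
 ┏━━━━━━━━━━━━━━━━━━━━━━━━━━━━━━━┃High    │2024-02-0
 ┃ ImageViewer                   ┃Low     │2024-02-2
 ┠───────────────────────────────┃Low     │2024-09-2
 ┃                               ┃Low     │2024-03-2
 ┃                               ┃Medium  │2024-04-0
 ┃                               ┃Critical│2024-12-1
 ┃                               ┃Low     │2024-10-0
 ┃░░░░░░░░░░░░░░░░░░░░░░░░░░░░   ┃High    │2024-02-1
 ┃░░░░░░░░░░░░░░░░░░░░░░░░░░░░   ┃Critical│2024-12-1
 ┃░░░░░░░░░░░░░░░░░░░░░░░░░░░░   ┃Critical│2024-04-0
 ┃▒▒▒▒▒▒▒▒▒▒▒▒▒▒▒▒▒▒▒▒▒▒▒▒▒▒▒▒   ┃Critical│2024-05-1
 ┗━━━━━━━━━━━━━━━━━━━━━━━━━━━━━━━┗━━━━━━━━━━━━━━━━━━
                                                    


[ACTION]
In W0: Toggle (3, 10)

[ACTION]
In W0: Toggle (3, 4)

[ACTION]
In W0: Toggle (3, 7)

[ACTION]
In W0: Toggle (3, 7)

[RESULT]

    ┏━━━━━━━━━━━━━━━━━━━━━━━━━━━━━━┓                
    ┃ MusicSequencer             ┏━━━━━━━━━━━━━━━━━━
    ┠────────────────────────────┃ DataTable        
    ┃      ▼12345678901234       ┠──────────────────
    ┃  Bass█·······█···██·       ┃Level   │Date     
    ┃ HiHat······█·█·█·██·       ┃────────┼─────────
    ┃  Clap█·█···██······█       ┃Critical│2024-05-2
    ┃   Tom·█████··█·███··       ┃Critical│2024-11-0
    ┃ Snare███··██··█···█·       ┃High    │2024-11-2
 ┏━━━━━━━━━━━━━━━━━━━━━━━━━━━━━━━┃High    │2024-02-0
 ┃ ImageViewer                   ┃Low     │2024-02-2
 ┠───────────────────────────────┃Low     │2024-09-2
 ┃                               ┃Low     │2024-03-2
 ┃                               ┃Medium  │2024-04-0
 ┃                               ┃Critical│2024-12-1
 ┃                               ┃Low     │2024-10-0
 ┃░░░░░░░░░░░░░░░░░░░░░░░░░░░░   ┃High    │2024-02-1
 ┃░░░░░░░░░░░░░░░░░░░░░░░░░░░░   ┃Critical│2024-12-1
 ┃░░░░░░░░░░░░░░░░░░░░░░░░░░░░   ┃Critical│2024-04-0
 ┃▒▒▒▒▒▒▒▒▒▒▒▒▒▒▒▒▒▒▒▒▒▒▒▒▒▒▒▒   ┃Critical│2024-05-1
 ┗━━━━━━━━━━━━━━━━━━━━━━━━━━━━━━━┗━━━━━━━━━━━━━━━━━━
                                                    


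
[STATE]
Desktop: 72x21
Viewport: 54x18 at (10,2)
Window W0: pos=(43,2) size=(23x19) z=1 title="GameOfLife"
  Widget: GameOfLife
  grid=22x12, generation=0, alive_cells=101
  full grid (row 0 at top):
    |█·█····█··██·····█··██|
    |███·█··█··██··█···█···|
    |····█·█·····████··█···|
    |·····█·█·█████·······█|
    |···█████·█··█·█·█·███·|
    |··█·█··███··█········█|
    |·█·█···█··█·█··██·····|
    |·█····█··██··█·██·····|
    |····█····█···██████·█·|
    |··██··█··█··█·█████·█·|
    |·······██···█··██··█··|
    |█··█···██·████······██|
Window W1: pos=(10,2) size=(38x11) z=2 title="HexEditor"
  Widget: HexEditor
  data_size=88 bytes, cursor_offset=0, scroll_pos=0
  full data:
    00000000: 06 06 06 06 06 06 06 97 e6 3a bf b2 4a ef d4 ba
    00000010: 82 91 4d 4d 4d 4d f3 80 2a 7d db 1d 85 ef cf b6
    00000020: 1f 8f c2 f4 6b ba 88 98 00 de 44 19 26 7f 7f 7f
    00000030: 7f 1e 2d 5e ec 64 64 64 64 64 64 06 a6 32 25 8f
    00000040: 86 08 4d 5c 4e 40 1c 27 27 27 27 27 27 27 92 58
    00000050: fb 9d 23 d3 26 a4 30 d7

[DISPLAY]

┏━━━━━━━━━━━━━━━━━━━━━━━━━━━━━━━━━━━━┓━━━━━━━━━━━━━━━━
┃ HexEditor                          ┃eOfLife         
┠────────────────────────────────────┨────────────────
┃00000000  06 06 06 06 06 06 06 97  e┃ 0              
┃00000010  82 91 4d 4d 4d 4d f3 80  2┃···█··██·····█··
┃00000020  1f 8f c2 f4 6b ba 88 98  0┃█··█··██··█···█·
┃00000030  7f 1e 2d 5e ec 64 64 64  6┃█·█·····████··█·
┃00000040  86 08 4d 5c 4e 40 1c 27  2┃·█·█·█████······
┃00000050  fb 9d 23 d3 26 a4 30 d7   ┃████·█··█·█·█·██
┃                                    ┃█··███··█·······
┗━━━━━━━━━━━━━━━━━━━━━━━━━━━━━━━━━━━━┛···█··█·█··██···
                                 ┃·█····█··██··█·██···
                                 ┃····█····█···██████·
                                 ┃··██··█··█··█·█████·
                                 ┃·······██···█··██··█
                                 ┃█··█···██·████······
                                 ┃                    
                                 ┃                    


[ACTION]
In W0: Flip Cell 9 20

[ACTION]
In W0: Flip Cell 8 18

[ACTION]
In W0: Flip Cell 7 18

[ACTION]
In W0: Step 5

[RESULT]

┏━━━━━━━━━━━━━━━━━━━━━━━━━━━━━━━━━━━━┓━━━━━━━━━━━━━━━━
┃ HexEditor                          ┃eOfLife         
┠────────────────────────────────────┨────────────────
┃00000000  06 06 06 06 06 06 06 97  e┃ 5              
┃00000010  82 91 4d 4d 4d 4d f3 80  2┃······██········
┃00000020  1f 8f c2 f4 6b ba 88 98  0┃···█····███████·
┃00000030  7f 1e 2d 5e ec 64 64 64  6┃···█··██████····
┃00000040  86 08 4d 5c 4e 40 1c 27  2┃███···██·███····
┃00000050  fb 9d 23 d3 26 a4 30 d7   ┃····██····█·████
┃                                    ┃██········█·█···
┗━━━━━━━━━━━━━━━━━━━━━━━━━━━━━━━━━━━━┛█·······█······█
                                 ┃██····█·····████···█
                                 ┃·······█·████··█·█··
                                 ┃··········█·█·······
                                 ┃········█···█·······
                                 ┃········████········
                                 ┃                    
                                 ┃                    


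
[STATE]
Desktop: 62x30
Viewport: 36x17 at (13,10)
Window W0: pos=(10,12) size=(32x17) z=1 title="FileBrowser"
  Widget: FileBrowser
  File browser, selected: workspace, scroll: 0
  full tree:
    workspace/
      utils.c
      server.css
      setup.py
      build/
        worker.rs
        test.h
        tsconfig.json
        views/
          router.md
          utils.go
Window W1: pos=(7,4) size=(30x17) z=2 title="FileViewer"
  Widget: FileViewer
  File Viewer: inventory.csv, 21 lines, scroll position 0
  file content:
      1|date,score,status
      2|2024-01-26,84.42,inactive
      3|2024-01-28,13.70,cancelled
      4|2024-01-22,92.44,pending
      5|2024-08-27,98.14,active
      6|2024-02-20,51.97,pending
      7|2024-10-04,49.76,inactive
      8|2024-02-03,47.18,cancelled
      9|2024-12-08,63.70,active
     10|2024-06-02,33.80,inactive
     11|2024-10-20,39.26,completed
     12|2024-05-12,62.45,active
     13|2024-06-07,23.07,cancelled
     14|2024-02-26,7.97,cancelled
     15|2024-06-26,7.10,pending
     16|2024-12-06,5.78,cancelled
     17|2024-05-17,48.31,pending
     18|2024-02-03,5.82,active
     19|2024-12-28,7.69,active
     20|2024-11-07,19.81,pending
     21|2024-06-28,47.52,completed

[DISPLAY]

01-22,92.44,pending   ░┃            
08-27,98.14,active    ░┃            
02-20,51.97,pending   ░┃━━━━┓       
10-04,49.76,inactive  ░┃    ┃       
02-03,47.18,cancelled ░┃────┨       
12-08,63.70,active    ░┃    ┃       
06-02,33.80,inactive  ░┃    ┃       
10-20,39.26,completed ░┃    ┃       
05-12,62.45,active    ░┃    ┃       
06-07,23.07,cancelled ▼┃    ┃       
━━━━━━━━━━━━━━━━━━━━━━━┛    ┃       
                            ┃       
                            ┃       
                            ┃       
                            ┃       
                            ┃       
                            ┃       


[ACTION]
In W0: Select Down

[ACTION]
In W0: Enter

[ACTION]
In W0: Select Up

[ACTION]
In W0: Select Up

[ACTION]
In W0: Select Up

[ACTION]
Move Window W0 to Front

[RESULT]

01-22,92.44,pending   ░┃            
08-27,98.14,active    ░┃            
━━━━━━━━━━━━━━━━━━━━━━━━━━━━┓       
ileBrowser                  ┃       
────────────────────────────┨       
[-] workspace/              ┃       
  utils.c                   ┃       
  server.css                ┃       
  setup.py                  ┃       
  [+] build/                ┃       
                            ┃       
                            ┃       
                            ┃       
                            ┃       
                            ┃       
                            ┃       
                            ┃       


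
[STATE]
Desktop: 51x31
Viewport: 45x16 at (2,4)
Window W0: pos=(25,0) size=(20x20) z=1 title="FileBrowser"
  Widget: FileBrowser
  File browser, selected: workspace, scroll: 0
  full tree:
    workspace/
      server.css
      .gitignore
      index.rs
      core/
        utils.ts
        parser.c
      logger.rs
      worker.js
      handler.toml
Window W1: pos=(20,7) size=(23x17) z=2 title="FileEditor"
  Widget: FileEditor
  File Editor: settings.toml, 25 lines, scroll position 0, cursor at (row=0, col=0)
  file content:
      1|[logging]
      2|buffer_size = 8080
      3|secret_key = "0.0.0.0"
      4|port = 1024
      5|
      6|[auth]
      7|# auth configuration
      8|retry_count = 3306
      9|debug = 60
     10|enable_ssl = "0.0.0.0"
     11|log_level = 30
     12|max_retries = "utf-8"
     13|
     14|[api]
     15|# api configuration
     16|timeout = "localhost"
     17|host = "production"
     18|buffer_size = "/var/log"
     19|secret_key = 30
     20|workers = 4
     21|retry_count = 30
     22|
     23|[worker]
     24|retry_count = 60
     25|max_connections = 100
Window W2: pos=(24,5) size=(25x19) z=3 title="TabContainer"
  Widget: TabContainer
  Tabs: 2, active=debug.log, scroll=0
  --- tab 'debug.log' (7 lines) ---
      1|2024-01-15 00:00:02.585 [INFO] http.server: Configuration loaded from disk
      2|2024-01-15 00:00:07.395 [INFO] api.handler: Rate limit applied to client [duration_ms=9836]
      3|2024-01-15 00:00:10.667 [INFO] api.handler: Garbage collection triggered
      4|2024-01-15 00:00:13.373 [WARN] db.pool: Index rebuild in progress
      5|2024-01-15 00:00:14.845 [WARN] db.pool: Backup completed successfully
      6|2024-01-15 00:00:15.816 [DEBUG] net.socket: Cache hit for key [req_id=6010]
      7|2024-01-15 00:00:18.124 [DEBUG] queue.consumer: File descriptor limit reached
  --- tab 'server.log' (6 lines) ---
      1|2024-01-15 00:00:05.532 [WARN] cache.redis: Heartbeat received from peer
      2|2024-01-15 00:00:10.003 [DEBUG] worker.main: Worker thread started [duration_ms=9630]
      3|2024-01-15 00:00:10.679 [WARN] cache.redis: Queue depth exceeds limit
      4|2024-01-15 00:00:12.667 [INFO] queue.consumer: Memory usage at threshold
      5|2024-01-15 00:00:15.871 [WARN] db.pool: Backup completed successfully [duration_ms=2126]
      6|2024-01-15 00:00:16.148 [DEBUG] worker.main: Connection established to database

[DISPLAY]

                       ┃    server.css    ┃  
                      ┏━━━━━━━━━━━━━━━━━━━━━━
                      ┃ TabContainer         
                  ┏━━━┠──────────────────────
                  ┃ Fi┃[debug.log]│ server.lo
                  ┠───┃──────────────────────
                  ┃█lo┃2024-01-15 00:00:02.58
                  ┃buf┃2024-01-15 00:00:07.39
                  ┃sec┃2024-01-15 00:00:10.66
                  ┃por┃2024-01-15 00:00:13.37
                  ┃   ┃2024-01-15 00:00:14.84
                  ┃[au┃2024-01-15 00:00:15.81
                  ┃# a┃2024-01-15 00:00:18.12
                  ┃ret┃                      
                  ┃deb┃                      
                  ┃ena┃                      


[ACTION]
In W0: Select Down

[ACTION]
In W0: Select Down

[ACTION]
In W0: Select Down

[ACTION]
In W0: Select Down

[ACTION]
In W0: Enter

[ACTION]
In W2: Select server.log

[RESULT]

                       ┃    server.css    ┃  
                      ┏━━━━━━━━━━━━━━━━━━━━━━
                      ┃ TabContainer         
                  ┏━━━┠──────────────────────
                  ┃ Fi┃ debug.log │[server.lo
                  ┠───┃──────────────────────
                  ┃█lo┃2024-01-15 00:00:05.53
                  ┃buf┃2024-01-15 00:00:10.00
                  ┃sec┃2024-01-15 00:00:10.67
                  ┃por┃2024-01-15 00:00:12.66
                  ┃   ┃2024-01-15 00:00:15.87
                  ┃[au┃2024-01-15 00:00:16.14
                  ┃# a┃                      
                  ┃ret┃                      
                  ┃deb┃                      
                  ┃ena┃                      


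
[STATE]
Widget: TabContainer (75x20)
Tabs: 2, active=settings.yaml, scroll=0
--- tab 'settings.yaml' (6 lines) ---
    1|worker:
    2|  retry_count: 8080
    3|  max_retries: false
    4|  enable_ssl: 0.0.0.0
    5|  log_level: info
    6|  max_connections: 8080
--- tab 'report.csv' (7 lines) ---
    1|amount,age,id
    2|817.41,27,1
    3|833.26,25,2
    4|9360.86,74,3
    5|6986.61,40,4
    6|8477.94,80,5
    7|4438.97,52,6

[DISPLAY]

[settings.yaml]│ report.csv                                                
───────────────────────────────────────────────────────────────────────────
worker:                                                                    
  retry_count: 8080                                                        
  max_retries: false                                                       
  enable_ssl: 0.0.0.0                                                      
  log_level: info                                                          
  max_connections: 8080                                                    
                                                                           
                                                                           
                                                                           
                                                                           
                                                                           
                                                                           
                                                                           
                                                                           
                                                                           
                                                                           
                                                                           
                                                                           


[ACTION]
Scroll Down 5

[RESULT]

[settings.yaml]│ report.csv                                                
───────────────────────────────────────────────────────────────────────────
  max_connections: 8080                                                    
                                                                           
                                                                           
                                                                           
                                                                           
                                                                           
                                                                           
                                                                           
                                                                           
                                                                           
                                                                           
                                                                           
                                                                           
                                                                           
                                                                           
                                                                           
                                                                           
                                                                           


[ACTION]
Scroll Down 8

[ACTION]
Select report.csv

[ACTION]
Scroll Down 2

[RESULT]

 settings.yaml │[report.csv]                                               
───────────────────────────────────────────────────────────────────────────
833.26,25,2                                                                
9360.86,74,3                                                               
6986.61,40,4                                                               
8477.94,80,5                                                               
4438.97,52,6                                                               
                                                                           
                                                                           
                                                                           
                                                                           
                                                                           
                                                                           
                                                                           
                                                                           
                                                                           
                                                                           
                                                                           
                                                                           
                                                                           


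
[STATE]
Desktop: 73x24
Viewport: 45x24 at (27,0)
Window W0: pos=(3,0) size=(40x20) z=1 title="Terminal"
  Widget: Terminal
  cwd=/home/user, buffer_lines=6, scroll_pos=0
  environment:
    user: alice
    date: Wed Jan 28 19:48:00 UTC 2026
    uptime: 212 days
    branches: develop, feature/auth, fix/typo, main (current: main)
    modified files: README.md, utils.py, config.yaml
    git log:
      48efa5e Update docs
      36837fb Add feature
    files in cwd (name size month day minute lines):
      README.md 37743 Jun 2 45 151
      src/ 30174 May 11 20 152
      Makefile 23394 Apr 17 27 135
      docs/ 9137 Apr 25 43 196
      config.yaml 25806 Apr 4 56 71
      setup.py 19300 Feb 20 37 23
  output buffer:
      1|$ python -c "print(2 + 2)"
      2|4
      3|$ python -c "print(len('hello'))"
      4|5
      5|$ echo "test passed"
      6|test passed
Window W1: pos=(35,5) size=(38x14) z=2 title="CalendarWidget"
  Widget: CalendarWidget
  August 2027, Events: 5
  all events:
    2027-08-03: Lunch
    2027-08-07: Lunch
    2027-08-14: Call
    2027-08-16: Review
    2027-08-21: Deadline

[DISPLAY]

━━━━━━━━━━━━━━━┓                             
               ┃                             
───────────────┨                             
2)"            ┃                             
               ┃                             
'hello')┏━━━━━━━━━━━━━━━━━━━━━━━━━━━━━━━━━━━━
        ┃ CalendarWidget                     
        ┠────────────────────────────────────
        ┃            August 2027             
        ┃Mo Tu We Th Fr Sa Su                
        ┃                   1                
        ┃ 2  3*  4  5  6  7*  8              
        ┃ 9 10 11 12 13 14* 15               
        ┃16* 17 18 19 20 21* 22              
        ┃23 24 25 26 27 28 29                
        ┃30 31                               
        ┃                                    
        ┃                                    
        ┗━━━━━━━━━━━━━━━━━━━━━━━━━━━━━━━━━━━━
━━━━━━━━━━━━━━━┛                             
                                             
                                             
                                             
                                             


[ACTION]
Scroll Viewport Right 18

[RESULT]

━━━━━━━━━━━━━━┓                              
              ┃                              
──────────────┨                              
)"            ┃                              
              ┃                              
hello')┏━━━━━━━━━━━━━━━━━━━━━━━━━━━━━━━━━━━━┓
       ┃ CalendarWidget                     ┃
       ┠────────────────────────────────────┨
       ┃            August 2027             ┃
       ┃Mo Tu We Th Fr Sa Su                ┃
       ┃                   1                ┃
       ┃ 2  3*  4  5  6  7*  8              ┃
       ┃ 9 10 11 12 13 14* 15               ┃
       ┃16* 17 18 19 20 21* 22              ┃
       ┃23 24 25 26 27 28 29                ┃
       ┃30 31                               ┃
       ┃                                    ┃
       ┃                                    ┃
       ┗━━━━━━━━━━━━━━━━━━━━━━━━━━━━━━━━━━━━┛
━━━━━━━━━━━━━━┛                              
                                             
                                             
                                             
                                             


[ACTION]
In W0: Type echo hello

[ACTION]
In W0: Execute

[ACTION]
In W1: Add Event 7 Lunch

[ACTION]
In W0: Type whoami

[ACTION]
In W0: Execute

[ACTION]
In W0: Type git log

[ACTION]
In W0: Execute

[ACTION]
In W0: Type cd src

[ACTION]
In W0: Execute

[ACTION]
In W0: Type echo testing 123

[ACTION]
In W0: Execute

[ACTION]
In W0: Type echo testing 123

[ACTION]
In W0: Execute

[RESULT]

━━━━━━━━━━━━━━┓                              
              ┃                              
──────────────┨                              
              ┃                              
              ┃                              
       ┏━━━━━━━━━━━━━━━━━━━━━━━━━━━━━━━━━━━━┓
       ┃ CalendarWidget                     ┃
       ┠────────────────────────────────────┨
       ┃            August 2027             ┃
       ┃Mo Tu We Th Fr Sa Su                ┃
       ┃                   1                ┃
       ┃ 2  3*  4  5  6  7*  8              ┃
       ┃ 9 10 11 12 13 14* 15               ┃
       ┃16* 17 18 19 20 21* 22              ┃
       ┃23 24 25 26 27 28 29                ┃
       ┃30 31                               ┃
       ┃                                    ┃
       ┃                                    ┃
       ┗━━━━━━━━━━━━━━━━━━━━━━━━━━━━━━━━━━━━┛
━━━━━━━━━━━━━━┛                              
                                             
                                             
                                             
                                             


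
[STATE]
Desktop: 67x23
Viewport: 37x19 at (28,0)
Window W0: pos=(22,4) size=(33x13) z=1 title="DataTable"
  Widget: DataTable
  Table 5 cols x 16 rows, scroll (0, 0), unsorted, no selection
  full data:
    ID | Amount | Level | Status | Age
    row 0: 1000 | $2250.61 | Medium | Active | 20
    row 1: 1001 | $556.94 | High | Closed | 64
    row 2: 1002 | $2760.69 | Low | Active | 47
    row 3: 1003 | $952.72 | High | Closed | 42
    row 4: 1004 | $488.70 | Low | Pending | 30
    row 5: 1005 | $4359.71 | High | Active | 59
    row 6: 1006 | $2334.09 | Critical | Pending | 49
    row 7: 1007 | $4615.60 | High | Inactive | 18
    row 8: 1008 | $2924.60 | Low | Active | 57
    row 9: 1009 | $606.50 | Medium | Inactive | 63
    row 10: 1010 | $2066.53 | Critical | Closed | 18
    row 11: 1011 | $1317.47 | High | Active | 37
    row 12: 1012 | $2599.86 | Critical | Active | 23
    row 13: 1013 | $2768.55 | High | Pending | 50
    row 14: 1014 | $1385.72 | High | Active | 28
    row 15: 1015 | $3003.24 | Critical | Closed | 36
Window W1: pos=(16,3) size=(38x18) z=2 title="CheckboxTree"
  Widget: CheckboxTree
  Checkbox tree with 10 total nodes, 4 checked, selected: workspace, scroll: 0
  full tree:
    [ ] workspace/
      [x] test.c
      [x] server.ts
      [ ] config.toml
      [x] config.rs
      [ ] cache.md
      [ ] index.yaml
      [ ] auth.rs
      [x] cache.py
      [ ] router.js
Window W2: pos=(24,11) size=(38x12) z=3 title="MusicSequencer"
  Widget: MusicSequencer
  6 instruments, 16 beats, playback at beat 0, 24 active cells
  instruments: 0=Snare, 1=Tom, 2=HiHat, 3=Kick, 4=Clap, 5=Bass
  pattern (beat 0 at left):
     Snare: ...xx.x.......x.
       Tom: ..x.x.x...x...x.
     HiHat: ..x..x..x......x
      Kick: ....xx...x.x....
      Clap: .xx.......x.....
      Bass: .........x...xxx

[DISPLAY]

                                     
                                     
                                     
━━━━━━━━━━━━━━━━━━━━━━━━━┓           
ee                       ┃┓          
─────────────────────────┨┃          
ace/                     ┃┨          
.c                       ┃┃          
er.ts                    ┃┃          
ig.toml                  ┃┃          
ig.rs                    ┃┃          
━━━━━━━━━━━━━━━━━━━━━━━━━━━━━━━━━┓   
sicSequencer                     ┃   
─────────────────────────────────┨   
   ▼123456789012345              ┃   
are···██·█·······█·              ┃   
Tom··█·█·█···█···█·              ┃   
Hat··█··█··█······█              ┃   
ick····██···█·█····              ┃   


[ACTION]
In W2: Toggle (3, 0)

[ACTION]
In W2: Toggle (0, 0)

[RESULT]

                                     
                                     
                                     
━━━━━━━━━━━━━━━━━━━━━━━━━┓           
ee                       ┃┓          
─────────────────────────┨┃          
ace/                     ┃┨          
.c                       ┃┃          
er.ts                    ┃┃          
ig.toml                  ┃┃          
ig.rs                    ┃┃          
━━━━━━━━━━━━━━━━━━━━━━━━━━━━━━━━━┓   
sicSequencer                     ┃   
─────────────────────────────────┨   
   ▼123456789012345              ┃   
are█··██·█·······█·              ┃   
Tom··█·█·█···█···█·              ┃   
Hat··█··█··█······█              ┃   
ick█···██···█·█····              ┃   


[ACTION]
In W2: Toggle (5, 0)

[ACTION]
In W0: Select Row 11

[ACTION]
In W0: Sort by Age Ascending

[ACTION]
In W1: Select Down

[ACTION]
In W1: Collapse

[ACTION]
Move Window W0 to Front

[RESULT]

                                     
                                     
                                     
━━━━━━━━━━━━━━━━━━━━━━━━━┓           
━━━━━━━━━━━━━━━━━━━━━━━━━━┓          
Table                     ┃          
──────────────────────────┨          
Amount  │Level   │Status  ┃          
────────┼────────┼────────┃          
$4615.60│High    │Inactive┃          
$2066.53│Critical│Closed  ┃          
$2250.61│Medium  │Active  ┃━━━━━━┓   
$2599.86│Critical│Active  ┃      ┃   
$1385.72│High    │Active  ┃──────┨   
$488.70 │Low     │Pending ┃      ┃   
$3003.24│Critical│Closed  ┃      ┃   
━━━━━━━━━━━━━━━━━━━━━━━━━━┛      ┃   
Hat··█··█··█······█              ┃   
ick█···██···█·█····              ┃   


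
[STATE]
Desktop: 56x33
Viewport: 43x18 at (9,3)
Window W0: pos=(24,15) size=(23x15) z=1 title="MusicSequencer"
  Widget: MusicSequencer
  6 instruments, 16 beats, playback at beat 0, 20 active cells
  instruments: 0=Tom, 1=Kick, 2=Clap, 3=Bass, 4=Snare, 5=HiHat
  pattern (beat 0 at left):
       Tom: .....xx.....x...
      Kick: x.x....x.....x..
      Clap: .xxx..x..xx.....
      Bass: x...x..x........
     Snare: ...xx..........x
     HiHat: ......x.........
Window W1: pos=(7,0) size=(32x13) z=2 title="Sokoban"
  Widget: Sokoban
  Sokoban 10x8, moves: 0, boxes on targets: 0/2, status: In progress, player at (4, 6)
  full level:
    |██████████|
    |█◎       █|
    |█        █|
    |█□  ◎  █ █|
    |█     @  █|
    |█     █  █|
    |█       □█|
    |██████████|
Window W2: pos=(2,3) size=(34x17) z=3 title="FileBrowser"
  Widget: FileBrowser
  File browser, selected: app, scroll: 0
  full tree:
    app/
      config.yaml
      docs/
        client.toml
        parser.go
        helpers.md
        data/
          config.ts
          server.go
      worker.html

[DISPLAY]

━━━━━━━━━━━━━━━━━━━━━━━━━━┓  ┃             
rowser                    ┃  ┃             
──────────────────────────┨  ┃             
app/                      ┃  ┃             
nfig.yaml                 ┃  ┃             
] docs/                   ┃  ┃             
rker.html                 ┃  ┃             
                          ┃  ┃             
                          ┃  ┃             
                          ┃━━┛             
                          ┃                
                          ┃                
                          ┃━━━━━━━━━━┓     
                          ┃ncer      ┃     
                          ┃──────────┨     
                          ┃5678901234┃     
━━━━━━━━━━━━━━━━━━━━━━━━━━┛██·····█··┃     
               ┃  Kick█·█····█·····█·┃     


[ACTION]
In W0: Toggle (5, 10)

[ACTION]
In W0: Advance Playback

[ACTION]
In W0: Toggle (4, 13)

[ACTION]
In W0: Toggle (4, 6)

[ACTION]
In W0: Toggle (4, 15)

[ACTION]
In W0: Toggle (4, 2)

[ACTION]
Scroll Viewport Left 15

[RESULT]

  ┏━━━━━━━━━━━━━━━━━━━━━━━━━━━━━━━━┓  ┃    
  ┃ FileBrowser                    ┃  ┃    
  ┠────────────────────────────────┨  ┃    
  ┃> [-] app/                      ┃  ┃    
  ┃    config.yaml                 ┃  ┃    
  ┃    [+] docs/                   ┃  ┃    
  ┃    worker.html                 ┃  ┃    
  ┃                                ┃  ┃    
  ┃                                ┃  ┃    
  ┃                                ┃━━┛    
  ┃                                ┃       
  ┃                                ┃       
  ┃                                ┃━━━━━━━
  ┃                                ┃ncer   
  ┃                                ┃───────
  ┃                                ┃5678901
  ┗━━━━━━━━━━━━━━━━━━━━━━━━━━━━━━━━┛██·····
                        ┃  Kick█·█····█····


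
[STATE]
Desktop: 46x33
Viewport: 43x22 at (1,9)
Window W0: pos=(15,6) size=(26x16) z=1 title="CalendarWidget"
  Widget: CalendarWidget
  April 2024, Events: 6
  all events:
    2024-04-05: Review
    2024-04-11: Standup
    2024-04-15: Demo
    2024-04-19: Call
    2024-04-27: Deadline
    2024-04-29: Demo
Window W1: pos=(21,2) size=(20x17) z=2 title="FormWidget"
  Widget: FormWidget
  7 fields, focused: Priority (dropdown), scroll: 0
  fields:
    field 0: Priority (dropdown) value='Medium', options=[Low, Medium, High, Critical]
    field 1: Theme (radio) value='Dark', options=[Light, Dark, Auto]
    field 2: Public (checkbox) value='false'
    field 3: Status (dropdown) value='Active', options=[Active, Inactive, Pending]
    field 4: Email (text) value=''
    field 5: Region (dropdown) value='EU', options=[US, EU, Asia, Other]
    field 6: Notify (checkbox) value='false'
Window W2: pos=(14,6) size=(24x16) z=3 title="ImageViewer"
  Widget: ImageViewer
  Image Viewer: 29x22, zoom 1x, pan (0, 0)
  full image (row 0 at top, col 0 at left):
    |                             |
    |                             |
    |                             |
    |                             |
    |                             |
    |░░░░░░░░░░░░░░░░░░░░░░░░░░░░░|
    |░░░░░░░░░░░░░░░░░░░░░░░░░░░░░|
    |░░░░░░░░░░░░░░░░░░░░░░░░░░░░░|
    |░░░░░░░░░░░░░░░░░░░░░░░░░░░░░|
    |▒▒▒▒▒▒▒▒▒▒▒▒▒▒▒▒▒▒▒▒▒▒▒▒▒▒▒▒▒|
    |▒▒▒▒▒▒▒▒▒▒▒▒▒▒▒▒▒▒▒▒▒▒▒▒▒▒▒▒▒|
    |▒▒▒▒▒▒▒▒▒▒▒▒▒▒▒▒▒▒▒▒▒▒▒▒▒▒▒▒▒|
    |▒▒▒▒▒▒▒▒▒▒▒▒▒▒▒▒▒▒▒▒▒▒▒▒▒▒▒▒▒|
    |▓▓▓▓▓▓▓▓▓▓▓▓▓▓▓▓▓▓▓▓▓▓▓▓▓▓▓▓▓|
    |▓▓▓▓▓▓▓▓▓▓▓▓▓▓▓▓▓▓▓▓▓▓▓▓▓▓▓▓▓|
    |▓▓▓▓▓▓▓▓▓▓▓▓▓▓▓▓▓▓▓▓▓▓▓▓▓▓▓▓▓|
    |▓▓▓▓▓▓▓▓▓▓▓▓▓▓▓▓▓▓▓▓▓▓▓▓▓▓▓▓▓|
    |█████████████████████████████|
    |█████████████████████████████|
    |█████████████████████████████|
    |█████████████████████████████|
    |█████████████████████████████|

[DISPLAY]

             ┃                      ┃ ]┃   
             ┃                      ┃▼]┃   
             ┃                      ┃] ┃   
             ┃                      ┃  ┃   
             ┃                      ┃  ┃   
             ┃░░░░░░░░░░░░░░░░░░░░░░┃  ┃   
             ┃░░░░░░░░░░░░░░░░░░░░░░┃  ┃   
             ┃░░░░░░░░░░░░░░░░░░░░░░┃  ┃   
             ┃░░░░░░░░░░░░░░░░░░░░░░┃  ┃   
             ┃▒▒▒▒▒▒▒▒▒▒▒▒▒▒▒▒▒▒▒▒▒▒┃━━┛   
             ┃▒▒▒▒▒▒▒▒▒▒▒▒▒▒▒▒▒▒▒▒▒▒┃  ┃   
             ┃▒▒▒▒▒▒▒▒▒▒▒▒▒▒▒▒▒▒▒▒▒▒┃  ┃   
             ┗━━━━━━━━━━━━━━━━━━━━━━┛━━┛   
                                           
                                           
                                           
                                           
                                           
                                           
                                           
                                           
                                           


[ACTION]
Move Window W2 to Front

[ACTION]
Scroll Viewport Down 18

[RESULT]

             ┃                      ┃] ┃   
             ┃                      ┃  ┃   
             ┃                      ┃  ┃   
             ┃░░░░░░░░░░░░░░░░░░░░░░┃  ┃   
             ┃░░░░░░░░░░░░░░░░░░░░░░┃  ┃   
             ┃░░░░░░░░░░░░░░░░░░░░░░┃  ┃   
             ┃░░░░░░░░░░░░░░░░░░░░░░┃  ┃   
             ┃▒▒▒▒▒▒▒▒▒▒▒▒▒▒▒▒▒▒▒▒▒▒┃━━┛   
             ┃▒▒▒▒▒▒▒▒▒▒▒▒▒▒▒▒▒▒▒▒▒▒┃  ┃   
             ┃▒▒▒▒▒▒▒▒▒▒▒▒▒▒▒▒▒▒▒▒▒▒┃  ┃   
             ┗━━━━━━━━━━━━━━━━━━━━━━┛━━┛   
                                           
                                           
                                           
                                           
                                           
                                           
                                           
                                           
                                           
                                           
                                           


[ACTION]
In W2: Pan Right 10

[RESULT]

             ┃                      ┃] ┃   
             ┃                      ┃  ┃   
             ┃                      ┃  ┃   
             ┃░░░░░░░░░░░░░░░░░░░   ┃  ┃   
             ┃░░░░░░░░░░░░░░░░░░░   ┃  ┃   
             ┃░░░░░░░░░░░░░░░░░░░   ┃  ┃   
             ┃░░░░░░░░░░░░░░░░░░░   ┃  ┃   
             ┃▒▒▒▒▒▒▒▒▒▒▒▒▒▒▒▒▒▒▒   ┃━━┛   
             ┃▒▒▒▒▒▒▒▒▒▒▒▒▒▒▒▒▒▒▒   ┃  ┃   
             ┃▒▒▒▒▒▒▒▒▒▒▒▒▒▒▒▒▒▒▒   ┃  ┃   
             ┗━━━━━━━━━━━━━━━━━━━━━━┛━━┛   
                                           
                                           
                                           
                                           
                                           
                                           
                                           
                                           
                                           
                                           
                                           


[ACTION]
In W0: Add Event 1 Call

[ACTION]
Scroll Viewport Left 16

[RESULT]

              ┃                      ┃] ┃  
              ┃                      ┃  ┃  
              ┃                      ┃  ┃  
              ┃░░░░░░░░░░░░░░░░░░░   ┃  ┃  
              ┃░░░░░░░░░░░░░░░░░░░   ┃  ┃  
              ┃░░░░░░░░░░░░░░░░░░░   ┃  ┃  
              ┃░░░░░░░░░░░░░░░░░░░   ┃  ┃  
              ┃▒▒▒▒▒▒▒▒▒▒▒▒▒▒▒▒▒▒▒   ┃━━┛  
              ┃▒▒▒▒▒▒▒▒▒▒▒▒▒▒▒▒▒▒▒   ┃  ┃  
              ┃▒▒▒▒▒▒▒▒▒▒▒▒▒▒▒▒▒▒▒   ┃  ┃  
              ┗━━━━━━━━━━━━━━━━━━━━━━┛━━┛  
                                           
                                           
                                           
                                           
                                           
                                           
                                           
                                           
                                           
                                           
                                           
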